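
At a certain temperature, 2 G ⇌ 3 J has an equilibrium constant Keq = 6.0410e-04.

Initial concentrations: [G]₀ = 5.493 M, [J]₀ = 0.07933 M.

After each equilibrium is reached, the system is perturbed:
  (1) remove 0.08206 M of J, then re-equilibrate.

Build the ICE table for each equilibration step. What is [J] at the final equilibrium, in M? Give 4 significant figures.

Q₀ = 1.6546e-05 vs Keq = 6.0410e-04 ⇒ Q<K, forward
Step 1:
                   G          J
  I            5.493    0.07933
  C            -0.12       0.18
  E            5.373     0.2593
  solve Keq expr → x = 0.06; check Q = 6.0410e-04
Then remove 0.08206 M of J.
Step 2:
                   G          J
  I            5.373     0.1773
  C         -0.05356    0.08033
  E            5.319     0.2576
  solve Keq expr → x = 0.02678; check Q = 6.0410e-04

[J]_eq = 0.2576 M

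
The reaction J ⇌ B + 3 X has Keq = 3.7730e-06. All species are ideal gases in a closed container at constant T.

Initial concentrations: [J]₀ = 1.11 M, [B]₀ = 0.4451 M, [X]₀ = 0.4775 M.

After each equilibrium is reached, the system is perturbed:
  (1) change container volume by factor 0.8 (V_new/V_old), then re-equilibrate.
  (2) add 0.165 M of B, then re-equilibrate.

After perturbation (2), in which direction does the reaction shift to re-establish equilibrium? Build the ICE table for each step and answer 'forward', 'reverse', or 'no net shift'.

Direction: reverse

Q₀ = 0.04366 vs Keq = 3.7730e-06 ⇒ Q>K, reverse
Step 1:
                  J         B         X
  I            1.11    0.4451    0.4775
  C          0.1507   -0.1507   -0.4522
  E           1.261    0.2944   0.02528
  solve Keq expr → x = -0.1507; check Q = 3.7730e-06
Then change container volume by factor 0.8 (V_new/V_old).
Step 2:
                  J         B         X
  I           1.576     0.368    0.0316
  C        0.002087 -0.002087 -0.006261
  E           1.578    0.3659   0.02534
  solve Keq expr → x = -0.002087; check Q = 3.7730e-06
Then add 0.165 M of B.
Step 3:
                  J         B         X
  I           1.578    0.5309   0.02534
  C       9.7956e-04 -9.7956e-04 -0.002939
  E           1.579    0.5299    0.0224
  solve Keq expr → x = -9.7956e-04; check Q = 3.7730e-06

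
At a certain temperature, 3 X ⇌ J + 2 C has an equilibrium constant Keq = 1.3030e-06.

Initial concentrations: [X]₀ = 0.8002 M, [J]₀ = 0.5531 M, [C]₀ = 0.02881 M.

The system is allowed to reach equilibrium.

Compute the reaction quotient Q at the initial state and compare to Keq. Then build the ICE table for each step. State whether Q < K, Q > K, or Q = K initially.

Q₀ = 8.9597e-04; Q > K (proceeds reverse)

Q₀ = 8.9597e-04 vs Keq = 1.3030e-06 ⇒ Q>K, reverse
Step 1:
                    X           J           C
  init         0.8002      0.5531     0.02881
  Δ           0.04141     -0.0138    -0.02761
  eq           0.8416      0.5393      0.0012
  solve Keq expr → x = -0.0138; check Q = 1.3030e-06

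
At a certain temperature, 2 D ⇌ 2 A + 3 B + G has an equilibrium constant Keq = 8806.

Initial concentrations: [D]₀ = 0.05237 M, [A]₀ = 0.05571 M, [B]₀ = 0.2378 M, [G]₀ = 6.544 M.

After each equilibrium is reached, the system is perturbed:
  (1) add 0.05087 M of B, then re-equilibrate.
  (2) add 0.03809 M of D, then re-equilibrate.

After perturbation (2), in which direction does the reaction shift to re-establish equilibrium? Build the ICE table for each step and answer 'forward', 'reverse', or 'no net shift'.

Direction: forward

Q₀ = 0.09958 vs Keq = 8806 ⇒ Q<K, forward
Step 1:
                    D           A           B           G
  Initial     0.05237     0.05571      0.2378       6.544
  Change     -0.05185     0.05185     0.07777     0.02592
  Equil    5.2082e-04      0.1076      0.3156        6.57
  solve Keq expr → x = 0.02592; check Q = 8806
Then add 0.05087 M of B.
Step 2:
                    D           A           B           G
  Initial  5.2082e-04      0.1076      0.3664        6.57
  Change   1.2957e-04 -1.2957e-04 -1.9436e-04 -6.4787e-05
  Equil    6.5040e-04      0.1074      0.3662        6.57
  solve Keq expr → x = -6.4787e-05; check Q = 8806
Then add 0.03809 M of D.
Step 3:
                    D           A           B           G
  Initial     0.03874      0.1074      0.3662        6.57
  Change     -0.03765     0.03765     0.05647     0.01882
  Equil      0.001091      0.1451      0.4227       6.589
  solve Keq expr → x = 0.01882; check Q = 8806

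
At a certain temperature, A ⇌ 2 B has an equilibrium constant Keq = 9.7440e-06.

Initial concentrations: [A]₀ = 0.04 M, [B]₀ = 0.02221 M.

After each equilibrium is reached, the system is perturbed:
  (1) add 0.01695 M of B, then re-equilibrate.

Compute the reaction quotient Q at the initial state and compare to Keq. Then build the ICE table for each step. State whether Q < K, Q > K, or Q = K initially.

Q₀ = 0.01233 vs Keq = 9.7440e-06 ⇒ Q>K, reverse
Step 1:
                  A         B
  I            0.04   0.02221
  C         0.01075  -0.02151
  E         0.05075 7.0324e-04
  solve Keq expr → x = -0.01075; check Q = 9.7440e-06
Then add 0.01695 M of B.
Step 2:
                  A         B
  I         0.05075   0.01765
  C        0.008447  -0.01689
  E          0.0592 7.5950e-04
  solve Keq expr → x = -0.008447; check Q = 9.7440e-06

Q₀ = 0.01233; Q > K (proceeds reverse)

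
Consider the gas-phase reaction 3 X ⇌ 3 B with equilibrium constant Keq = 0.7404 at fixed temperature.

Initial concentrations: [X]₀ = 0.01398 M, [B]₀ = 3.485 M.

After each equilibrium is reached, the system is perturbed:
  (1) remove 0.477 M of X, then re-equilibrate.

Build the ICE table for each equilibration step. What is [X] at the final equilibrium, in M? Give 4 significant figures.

Q₀ = 1.5491e+07 vs Keq = 0.7404 ⇒ Q>K, reverse
Step 1:
                   X          B
  Initial    0.01398      3.485
  Change       1.823     -1.823
  Equil        1.837      1.662
  solve Keq expr → x = -0.6077; check Q = 0.7404
Then remove 0.477 M of X.
Step 2:
                   X          B
  Initial       1.36      1.662
  Change      0.2266    -0.2266
  Equil        1.587      1.435
  solve Keq expr → x = -0.07552; check Q = 0.7404

[X]_eq = 1.587 M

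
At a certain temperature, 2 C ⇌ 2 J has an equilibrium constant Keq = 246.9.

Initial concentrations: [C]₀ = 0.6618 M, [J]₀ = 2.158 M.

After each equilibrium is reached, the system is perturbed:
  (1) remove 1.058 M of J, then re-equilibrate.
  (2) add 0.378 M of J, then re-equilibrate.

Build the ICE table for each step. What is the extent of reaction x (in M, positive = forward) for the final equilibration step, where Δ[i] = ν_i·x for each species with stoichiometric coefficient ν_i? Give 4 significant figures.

x = -0.01131 M

Q₀ = 10.63 vs Keq = 246.9 ⇒ Q<K, forward
Step 1:
                    C           J
  I            0.6618       2.158
  C           -0.4931      0.4931
  E            0.1687       2.651
  solve Keq expr → x = 0.2465; check Q = 246.9
Then remove 1.058 M of J.
Step 2:
                    C           J
  I            0.1687       1.593
  C           -0.0633      0.0633
  E            0.1054       1.656
  solve Keq expr → x = 0.03165; check Q = 246.9
Then add 0.378 M of J.
Step 3:
                    C           J
  I            0.1054       2.034
  C           0.02262    -0.02262
  E             0.128       2.012
  solve Keq expr → x = -0.01131; check Q = 246.9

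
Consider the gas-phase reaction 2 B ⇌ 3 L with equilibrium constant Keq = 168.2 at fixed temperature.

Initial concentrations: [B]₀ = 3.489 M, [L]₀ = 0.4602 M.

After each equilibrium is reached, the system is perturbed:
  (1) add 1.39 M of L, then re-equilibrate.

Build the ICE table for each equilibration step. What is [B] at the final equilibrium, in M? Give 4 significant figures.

Q₀ = 0.008006 vs Keq = 168.2 ⇒ Q<K, forward
Step 1:
                    B           L
  init          3.489      0.4602
  Δ            -2.737       4.105
  eq           0.7522       4.565
  solve Keq expr → x = 1.368; check Q = 168.2
Then add 1.39 M of L.
Step 2:
                    B           L
  init         0.7522       5.955
  Δ            0.2601     -0.3902
  eq            1.012       5.565
  solve Keq expr → x = -0.1301; check Q = 168.2

[B]_eq = 1.012 M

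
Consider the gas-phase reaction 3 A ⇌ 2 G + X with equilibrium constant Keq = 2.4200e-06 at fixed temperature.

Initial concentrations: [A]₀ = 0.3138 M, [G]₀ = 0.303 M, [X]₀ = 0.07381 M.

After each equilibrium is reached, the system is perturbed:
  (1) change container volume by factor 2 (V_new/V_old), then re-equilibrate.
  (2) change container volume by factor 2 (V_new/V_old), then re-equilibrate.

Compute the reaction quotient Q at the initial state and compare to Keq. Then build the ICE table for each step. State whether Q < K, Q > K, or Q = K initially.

Q₀ = 0.2193 vs Keq = 2.4200e-06 ⇒ Q>K, reverse
Step 1:
                    A           G           X
  init         0.3138       0.303     0.07381
  Δ            0.2214     -0.1476    -0.07379
  eq           0.5352      0.1554  1.5359e-05
  solve Keq expr → x = -0.07379; check Q = 2.4200e-06
Then change container volume by factor 2 (V_new/V_old).
Step 2:
                    A           G           X
  init         0.2676     0.07771  7.6795e-06
  Δ                 0           0           0
  eq           0.2676     0.07771  7.6795e-06
  solve Keq expr → x = 0; check Q = 2.4200e-06
Then change container volume by factor 2 (V_new/V_old).
Step 3:
                    A           G           X
  init         0.1338     0.03885  3.8397e-06
  Δ                 0           0           0
  eq           0.1338     0.03885  3.8397e-06
  solve Keq expr → x = 0; check Q = 2.4200e-06

Q₀ = 0.2193; Q > K (proceeds reverse)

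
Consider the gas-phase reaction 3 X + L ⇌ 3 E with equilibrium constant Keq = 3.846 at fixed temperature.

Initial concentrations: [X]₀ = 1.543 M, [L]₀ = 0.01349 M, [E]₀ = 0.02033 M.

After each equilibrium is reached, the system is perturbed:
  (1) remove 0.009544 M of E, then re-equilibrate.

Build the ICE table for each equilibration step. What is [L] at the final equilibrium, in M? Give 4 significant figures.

Q₀ = 1.6955e-04 vs Keq = 3.846 ⇒ Q<K, forward
Step 1:
                    X           L           E
  Initial       1.543     0.01349     0.02033
  Change     -0.04042    -0.01347     0.04042
  Equil         1.503  1.7182e-05     0.06075
  solve Keq expr → x = 0.01347; check Q = 3.846
Then remove 0.009544 M of E.
Step 2:
                    X           L           E
  Initial       1.503  1.7182e-05      0.0512
  Change  -2.0640e-05 -6.8798e-06  2.0640e-05
  Equil         1.503  1.0303e-05     0.05123
  solve Keq expr → x = 6.8798e-06; check Q = 3.846

[L]_eq = 1.0303e-05 M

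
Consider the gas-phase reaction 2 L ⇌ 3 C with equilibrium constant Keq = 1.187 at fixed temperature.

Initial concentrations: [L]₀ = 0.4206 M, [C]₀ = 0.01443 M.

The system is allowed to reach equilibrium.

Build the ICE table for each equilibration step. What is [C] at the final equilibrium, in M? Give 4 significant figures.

[C]_eq = 0.3546 M

Q₀ = 1.6985e-05 vs Keq = 1.187 ⇒ Q<K, forward
Step 1:
                    L           C
  init         0.4206     0.01443
  Δ           -0.2268      0.3402
  eq           0.1938      0.3546
  solve Keq expr → x = 0.1134; check Q = 1.187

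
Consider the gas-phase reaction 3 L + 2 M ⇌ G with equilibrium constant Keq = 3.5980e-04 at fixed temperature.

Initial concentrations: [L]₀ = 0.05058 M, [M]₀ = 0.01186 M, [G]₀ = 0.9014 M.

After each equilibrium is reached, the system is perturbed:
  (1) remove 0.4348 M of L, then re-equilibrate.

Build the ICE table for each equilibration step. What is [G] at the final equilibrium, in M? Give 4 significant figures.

Q₀ = 4.9524e+07 vs Keq = 3.5980e-04 ⇒ Q>K, reverse
Step 1:
                   L          M          G
  Initial    0.05058    0.01186     0.9014
  Change       2.638      1.759    -0.8795
  Equil        2.689      1.771    0.02194
  solve Keq expr → x = -0.8795; check Q = 3.5980e-04
Then remove 0.4348 M of L.
Step 2:
                   L          M          G
  Initial      2.254      1.771    0.02194
  Change     0.02498    0.01665  -0.008326
  Equil        2.279      1.787    0.01361
  solve Keq expr → x = -0.008326; check Q = 3.5980e-04

[G]_eq = 0.01361 M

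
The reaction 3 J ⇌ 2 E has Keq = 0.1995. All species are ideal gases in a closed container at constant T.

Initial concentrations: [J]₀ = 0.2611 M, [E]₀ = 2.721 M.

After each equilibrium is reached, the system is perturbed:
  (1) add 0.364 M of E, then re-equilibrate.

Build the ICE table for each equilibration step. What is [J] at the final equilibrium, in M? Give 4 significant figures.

Q₀ = 415.9 vs Keq = 0.1995 ⇒ Q>K, reverse
Step 1:
                   J          E
  init        0.2611      2.721
  Δ            1.921     -1.281
  eq           2.182       1.44
  solve Keq expr → x = -0.6405; check Q = 0.1995
Then add 0.364 M of E.
Step 2:
                   J          E
  init         2.182      1.804
  Δ           0.2166    -0.1444
  eq           2.399       1.66
  solve Keq expr → x = -0.0722; check Q = 0.1995

[J]_eq = 2.399 M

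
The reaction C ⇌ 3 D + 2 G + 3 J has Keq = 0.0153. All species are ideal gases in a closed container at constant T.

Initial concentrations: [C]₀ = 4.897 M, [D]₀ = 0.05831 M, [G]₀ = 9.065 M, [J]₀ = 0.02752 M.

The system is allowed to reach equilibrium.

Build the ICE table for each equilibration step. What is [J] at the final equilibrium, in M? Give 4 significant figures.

Q₀ = 6.9339e-08 vs Keq = 0.0153 ⇒ Q<K, forward
Step 1:
                   C          D          G          J
  Initial      4.897    0.05831      9.065    0.02752
  Change    -0.08864     0.2659     0.1773     0.2659
  Equil        4.808     0.3242      9.242     0.2934
  solve Keq expr → x = 0.08864; check Q = 0.0153

[J]_eq = 0.2934 M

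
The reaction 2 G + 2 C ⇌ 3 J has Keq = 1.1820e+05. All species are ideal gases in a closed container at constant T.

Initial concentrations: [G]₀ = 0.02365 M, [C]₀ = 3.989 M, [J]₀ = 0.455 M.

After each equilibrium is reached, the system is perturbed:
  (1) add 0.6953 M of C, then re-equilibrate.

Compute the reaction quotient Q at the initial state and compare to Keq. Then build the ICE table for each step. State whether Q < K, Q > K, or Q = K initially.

Q₀ = 10.58; Q < K (proceeds forward)

Q₀ = 10.58 vs Keq = 1.1820e+05 ⇒ Q<K, forward
Step 1:
                    G           C           J
  init        0.02365       3.989       0.455
  Δ           -0.0234     -0.0234      0.0351
  eq       2.5166e-04       3.966      0.4901
  solve Keq expr → x = 0.0117; check Q = 1.1820e+05
Then add 0.6953 M of C.
Step 2:
                    G           C           J
  init     2.5166e-04       4.661      0.4901
  Δ       -3.7503e-05 -3.7503e-05  5.6254e-05
  eq       2.1415e-04       4.661      0.4902
  solve Keq expr → x = 1.8751e-05; check Q = 1.1820e+05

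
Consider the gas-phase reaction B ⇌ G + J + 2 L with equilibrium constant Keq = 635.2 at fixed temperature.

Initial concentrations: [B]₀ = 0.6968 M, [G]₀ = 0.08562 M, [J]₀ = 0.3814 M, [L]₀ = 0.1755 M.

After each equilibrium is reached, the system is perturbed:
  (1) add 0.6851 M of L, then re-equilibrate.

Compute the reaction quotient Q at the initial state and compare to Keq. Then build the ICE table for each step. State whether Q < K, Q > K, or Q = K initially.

Q₀ = 0.001443 vs Keq = 635.2 ⇒ Q<K, forward
Step 1:
                  B         G         J         L
  I          0.6968   0.08562    0.3814    0.1755
  C         -0.6936    0.6936    0.6936     1.387
  E         0.00322    0.7792     1.075     1.563
  solve Keq expr → x = 0.6936; check Q = 635.2
Then add 0.6851 M of L.
Step 2:
                  B         G         J         L
  I         0.00322    0.7792     1.075     2.248
  C        0.003354 -0.003354 -0.003354 -0.006707
  E        0.006574    0.7758     1.072     2.241
  solve Keq expr → x = -0.003354; check Q = 635.2

Q₀ = 0.001443; Q < K (proceeds forward)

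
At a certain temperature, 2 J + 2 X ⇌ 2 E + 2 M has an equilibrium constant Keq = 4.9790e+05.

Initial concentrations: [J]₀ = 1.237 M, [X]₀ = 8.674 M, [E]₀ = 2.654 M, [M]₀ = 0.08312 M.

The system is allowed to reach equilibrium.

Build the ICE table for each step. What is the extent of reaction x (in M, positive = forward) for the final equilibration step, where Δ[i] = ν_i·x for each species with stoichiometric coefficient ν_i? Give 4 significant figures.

Q₀ = 4.2270e-04 vs Keq = 4.9790e+05 ⇒ Q<K, forward
Step 1:
                   J          X          E          M
  Initial      1.237      8.674      2.654    0.08312
  Change      -1.236     -1.236      1.236      1.236
  Equil   9.7773e-04      7.438       3.89      1.319
  solve Keq expr → x = 0.618; check Q = 4.9790e+05

x = 0.618 M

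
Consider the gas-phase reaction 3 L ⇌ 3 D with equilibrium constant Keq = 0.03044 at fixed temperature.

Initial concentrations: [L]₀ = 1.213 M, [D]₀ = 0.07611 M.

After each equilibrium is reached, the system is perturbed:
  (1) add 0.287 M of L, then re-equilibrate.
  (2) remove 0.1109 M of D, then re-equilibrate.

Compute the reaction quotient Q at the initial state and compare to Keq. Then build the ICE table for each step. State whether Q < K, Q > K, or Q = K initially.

Q₀ = 2.4703e-04; Q < K (proceeds forward)

Q₀ = 2.4703e-04 vs Keq = 0.03044 ⇒ Q<K, forward
Step 1:
                  L         D
  Initial     1.213   0.07611
  Change    -0.2306    0.2306
  Equil      0.9824    0.3067
  solve Keq expr → x = 0.07687; check Q = 0.03044
Then add 0.287 M of L.
Step 2:
                  L         D
  Initial     1.269    0.3067
  Change   -0.06829   0.06829
  Equil       1.201     0.375
  solve Keq expr → x = 0.02276; check Q = 0.03044
Then remove 0.1109 M of D.
Step 3:
                  L         D
  Initial     1.201    0.2641
  Change   -0.08451   0.08451
  Equil       1.117    0.3486
  solve Keq expr → x = 0.02817; check Q = 0.03044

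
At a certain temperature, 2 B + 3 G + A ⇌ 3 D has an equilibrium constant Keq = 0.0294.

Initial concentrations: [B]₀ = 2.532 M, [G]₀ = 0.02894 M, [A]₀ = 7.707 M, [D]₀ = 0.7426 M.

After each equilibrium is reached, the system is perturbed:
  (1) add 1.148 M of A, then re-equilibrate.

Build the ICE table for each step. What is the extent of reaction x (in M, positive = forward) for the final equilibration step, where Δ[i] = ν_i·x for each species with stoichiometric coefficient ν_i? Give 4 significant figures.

Q₀ = 341.9 vs Keq = 0.0294 ⇒ Q>K, reverse
Step 1:
                   B          G          A          D
  init         2.532    0.02894      7.707     0.7426
  Δ           0.2144     0.3216     0.1072    -0.3216
  eq           2.746     0.3505      7.814      0.421
  solve Keq expr → x = -0.1072; check Q = 0.0294
Then add 1.148 M of A.
Step 2:
                   B          G          A          D
  init         2.746     0.3505      8.962      0.421
  Δ        -0.005626   -0.00844  -0.002813    0.00844
  eq           2.741     0.3421      8.959     0.4295
  solve Keq expr → x = 0.002813; check Q = 0.0294

x = 0.002813 M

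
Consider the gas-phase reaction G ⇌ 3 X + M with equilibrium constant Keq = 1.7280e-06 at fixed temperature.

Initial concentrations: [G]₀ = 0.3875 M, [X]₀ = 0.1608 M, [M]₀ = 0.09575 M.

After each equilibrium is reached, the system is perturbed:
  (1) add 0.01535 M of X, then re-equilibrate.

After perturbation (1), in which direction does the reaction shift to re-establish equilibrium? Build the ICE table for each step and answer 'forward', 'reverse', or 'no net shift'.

Q₀ = 0.001027 vs Keq = 1.7280e-06 ⇒ Q>K, reverse
Step 1:
                   G          X          M
  I           0.3875     0.1608    0.09575
  C          0.04541    -0.1362   -0.04541
  E           0.4329    0.02458    0.05034
  solve Keq expr → x = -0.04541; check Q = 1.7280e-06
Then add 0.01535 M of X.
Step 2:
                   G          X          M
  I           0.4329    0.03993    0.05034
  C         0.004807   -0.01442  -0.004807
  E           0.4377    0.02551    0.04554
  solve Keq expr → x = -0.004807; check Q = 1.7280e-06

Direction: reverse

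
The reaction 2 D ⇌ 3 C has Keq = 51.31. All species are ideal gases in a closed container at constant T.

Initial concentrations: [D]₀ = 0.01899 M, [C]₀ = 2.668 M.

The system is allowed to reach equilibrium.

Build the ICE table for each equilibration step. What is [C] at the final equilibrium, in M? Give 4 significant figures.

[C]_eq = 2.072 M

Q₀ = 5.2663e+04 vs Keq = 51.31 ⇒ Q>K, reverse
Step 1:
                    D           C
  I           0.01899       2.668
  C            0.3974     -0.5961
  E            0.4164       2.072
  solve Keq expr → x = -0.1987; check Q = 51.31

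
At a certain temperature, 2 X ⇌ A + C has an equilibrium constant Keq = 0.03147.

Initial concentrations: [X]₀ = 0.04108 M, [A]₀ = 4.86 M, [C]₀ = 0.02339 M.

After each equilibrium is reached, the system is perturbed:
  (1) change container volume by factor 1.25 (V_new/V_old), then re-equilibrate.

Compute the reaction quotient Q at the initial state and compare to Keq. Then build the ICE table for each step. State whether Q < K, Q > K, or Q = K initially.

Q₀ = 67.36; Q > K (proceeds reverse)

Q₀ = 67.36 vs Keq = 0.03147 ⇒ Q>K, reverse
Step 1:
                   X          A          C
  Initial    0.04108       4.86    0.02339
  Change     0.04668   -0.02334   -0.02334
  Equil      0.08776      4.837 5.0112e-05
  solve Keq expr → x = -0.02334; check Q = 0.03147
Then change container volume by factor 1.25 (V_new/V_old).
Step 2:
                   X          A          C
  Initial    0.07021      3.869 4.0090e-05
  Change           0          0          0
  Equil      0.07021      3.869 4.0090e-05
  solve Keq expr → x = 0; check Q = 0.03147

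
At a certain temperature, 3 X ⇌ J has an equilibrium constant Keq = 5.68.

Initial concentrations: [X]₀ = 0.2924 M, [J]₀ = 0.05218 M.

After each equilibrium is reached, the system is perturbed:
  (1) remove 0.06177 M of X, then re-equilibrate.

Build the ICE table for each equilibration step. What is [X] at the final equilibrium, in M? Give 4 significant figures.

[X]_eq = 0.2158 M

Q₀ = 2.087 vs Keq = 5.68 ⇒ Q<K, forward
Step 1:
                   X          J
  I           0.2924    0.05218
  C          -0.0593    0.01977
  E           0.2331    0.07195
  solve Keq expr → x = 0.01977; check Q = 5.68
Then remove 0.06177 M of X.
Step 2:
                   X          J
  I           0.1713    0.07195
  C           0.0445   -0.01483
  E           0.2158    0.05711
  solve Keq expr → x = -0.01483; check Q = 5.68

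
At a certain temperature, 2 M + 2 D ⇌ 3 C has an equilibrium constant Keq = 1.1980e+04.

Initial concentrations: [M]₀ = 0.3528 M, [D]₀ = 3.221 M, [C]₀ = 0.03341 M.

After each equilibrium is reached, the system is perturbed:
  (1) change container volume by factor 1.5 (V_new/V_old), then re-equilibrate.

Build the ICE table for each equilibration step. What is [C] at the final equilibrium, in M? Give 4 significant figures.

[C]_eq = 0.3734 M

Q₀ = 2.8880e-05 vs Keq = 1.1980e+04 ⇒ Q<K, forward
Step 1:
                    M           D           C
  init         0.3528       3.221     0.03341
  Δ           -0.3515     -0.3515      0.5272
  eq         0.001336        2.87      0.5606
  solve Keq expr → x = 0.1757; check Q = 1.1980e+04
Then change container volume by factor 1.5 (V_new/V_old).
Step 2:
                    M           D           C
  init     8.9095e-04       1.913      0.3737
  Δ        1.9882e-04  1.9882e-04 -2.9823e-04
  eq          0.00109       1.913      0.3734
  solve Keq expr → x = -9.9409e-05; check Q = 1.1980e+04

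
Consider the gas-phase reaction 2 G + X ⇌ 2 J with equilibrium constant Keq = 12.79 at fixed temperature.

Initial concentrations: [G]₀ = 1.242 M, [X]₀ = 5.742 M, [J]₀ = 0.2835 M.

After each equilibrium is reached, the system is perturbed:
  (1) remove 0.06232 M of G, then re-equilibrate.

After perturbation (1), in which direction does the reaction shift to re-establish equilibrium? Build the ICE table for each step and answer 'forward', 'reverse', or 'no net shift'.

Direction: reverse

Q₀ = 0.009074 vs Keq = 12.79 ⇒ Q<K, forward
Step 1:
                  G         X         J
  I           1.242     5.742    0.2835
  C          -1.075   -0.5377     1.075
  E          0.1666     5.204     1.359
  solve Keq expr → x = 0.5377; check Q = 12.79
Then remove 0.06232 M of G.
Step 2:
                  G         X         J
  I          0.1042     5.204     1.359
  C         0.05514   0.02757  -0.05514
  E          0.1594     5.232     1.304
  solve Keq expr → x = -0.02757; check Q = 12.79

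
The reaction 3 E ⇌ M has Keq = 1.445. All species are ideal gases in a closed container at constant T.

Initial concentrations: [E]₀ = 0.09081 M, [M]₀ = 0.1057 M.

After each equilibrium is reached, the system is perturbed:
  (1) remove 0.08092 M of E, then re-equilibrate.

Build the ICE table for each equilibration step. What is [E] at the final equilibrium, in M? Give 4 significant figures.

[E]_eq = 0.2551 M

Q₀ = 141.1 vs Keq = 1.445 ⇒ Q>K, reverse
Step 1:
                  E         M
  init      0.09081    0.1057
  Δ          0.2049  -0.06832
  eq         0.2958   0.03738
  solve Keq expr → x = -0.06832; check Q = 1.445
Then remove 0.08092 M of E.
Step 2:
                  E         M
  init       0.2148   0.03738
  Δ         0.04022  -0.01341
  eq         0.2551   0.02398
  solve Keq expr → x = -0.01341; check Q = 1.445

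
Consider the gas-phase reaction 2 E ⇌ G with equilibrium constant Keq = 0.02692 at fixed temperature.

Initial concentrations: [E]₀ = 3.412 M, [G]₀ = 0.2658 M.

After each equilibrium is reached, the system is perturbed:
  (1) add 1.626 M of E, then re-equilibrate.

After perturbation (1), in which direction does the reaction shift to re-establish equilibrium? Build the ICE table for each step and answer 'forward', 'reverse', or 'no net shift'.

Direction: forward

Q₀ = 0.02283 vs Keq = 0.02692 ⇒ Q<K, forward
Step 1:
                  E         G
  I           3.412    0.2658
  C        -0.06981    0.0349
  E           3.342    0.3007
  solve Keq expr → x = 0.0349; check Q = 0.02692
Then add 1.626 M of E.
Step 2:
                  E         G
  I           4.968    0.3007
  C         -0.4821    0.2411
  E           4.486    0.5418
  solve Keq expr → x = 0.2411; check Q = 0.02692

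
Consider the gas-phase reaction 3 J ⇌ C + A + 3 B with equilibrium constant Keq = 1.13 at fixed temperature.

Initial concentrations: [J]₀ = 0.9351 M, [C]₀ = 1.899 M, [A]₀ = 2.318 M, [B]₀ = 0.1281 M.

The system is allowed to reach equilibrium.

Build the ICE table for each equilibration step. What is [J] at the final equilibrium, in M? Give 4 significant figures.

Q₀ = 0.01132 vs Keq = 1.13 ⇒ Q<K, forward
Step 1:
                   J          C          A          B
  init        0.9351      1.899      2.318     0.1281
  Δ          -0.2778    0.09259    0.09259     0.2778
  eq          0.6573      1.992      2.411     0.4059
  solve Keq expr → x = 0.09259; check Q = 1.13

[J]_eq = 0.6573 M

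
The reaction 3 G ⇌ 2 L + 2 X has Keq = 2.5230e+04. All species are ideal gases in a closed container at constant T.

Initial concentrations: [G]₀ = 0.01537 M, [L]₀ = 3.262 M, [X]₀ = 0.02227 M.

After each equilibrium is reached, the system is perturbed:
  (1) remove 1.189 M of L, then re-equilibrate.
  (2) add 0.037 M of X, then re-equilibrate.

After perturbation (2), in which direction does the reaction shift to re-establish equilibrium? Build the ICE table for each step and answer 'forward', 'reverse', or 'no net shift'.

Direction: reverse

Q₀ = 1453 vs Keq = 2.5230e+04 ⇒ Q<K, forward
Step 1:
                   G          L          X
  I          0.01537      3.262    0.02227
  C        -0.008462   0.005641   0.005641
  E         0.006908      3.268    0.02791
  solve Keq expr → x = 0.002821; check Q = 2.5230e+04
Then remove 1.189 M of L.
Step 2:
                   G          L          X
  I         0.006908      2.079    0.02791
  C        -0.001662   0.001108   0.001108
  E         0.005246       2.08    0.02902
  solve Keq expr → x = 5.5410e-04; check Q = 2.5230e+04
Then add 0.037 M of X.
Step 3:
                   G          L          X
  I         0.005246       2.08    0.06602
  C           0.0036    -0.0024    -0.0024
  E         0.008846      2.077    0.06362
  solve Keq expr → x = -0.0012; check Q = 2.5230e+04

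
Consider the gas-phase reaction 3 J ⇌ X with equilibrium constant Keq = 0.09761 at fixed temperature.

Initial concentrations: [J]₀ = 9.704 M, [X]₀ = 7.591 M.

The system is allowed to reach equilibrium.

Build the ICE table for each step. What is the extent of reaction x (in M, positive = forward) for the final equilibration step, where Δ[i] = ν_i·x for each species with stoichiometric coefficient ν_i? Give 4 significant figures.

Q₀ = 0.008307 vs Keq = 0.09761 ⇒ Q<K, forward
Step 1:
                    J           X
  init          9.704       7.591
  Δ            -5.136       1.712
  eq            4.568       9.303
  solve Keq expr → x = 1.712; check Q = 0.09761

x = 1.712 M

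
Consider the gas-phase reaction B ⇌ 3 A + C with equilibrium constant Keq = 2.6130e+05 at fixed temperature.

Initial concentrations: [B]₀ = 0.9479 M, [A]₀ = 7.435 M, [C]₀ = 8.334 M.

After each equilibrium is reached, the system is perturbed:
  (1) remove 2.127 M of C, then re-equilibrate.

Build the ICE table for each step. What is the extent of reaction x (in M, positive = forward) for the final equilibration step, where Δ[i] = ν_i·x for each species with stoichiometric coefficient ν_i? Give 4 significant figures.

x = 0.00831 M

Q₀ = 3614 vs Keq = 2.6130e+05 ⇒ Q<K, forward
Step 1:
                    B           A           C
  Initial      0.9479       7.435       8.334
  Change      -0.9107       2.732      0.9107
  Equil       0.03718       10.17       9.245
  solve Keq expr → x = 0.9107; check Q = 2.6130e+05
Then remove 2.127 M of C.
Step 2:
                    B           A           C
  Initial     0.03718       10.17       7.118
  Change     -0.00831     0.02493     0.00831
  Equil       0.02887       10.19       7.126
  solve Keq expr → x = 0.00831; check Q = 2.6130e+05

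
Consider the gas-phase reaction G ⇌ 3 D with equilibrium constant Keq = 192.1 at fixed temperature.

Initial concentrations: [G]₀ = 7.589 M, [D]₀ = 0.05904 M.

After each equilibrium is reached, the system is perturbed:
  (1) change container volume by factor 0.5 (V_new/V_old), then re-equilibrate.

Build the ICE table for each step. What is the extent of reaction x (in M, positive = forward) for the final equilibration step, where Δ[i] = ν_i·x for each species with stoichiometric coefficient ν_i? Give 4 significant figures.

x = -2.055 M

Q₀ = 2.7118e-05 vs Keq = 192.1 ⇒ Q<K, forward
Step 1:
                   G          D
  Initial      7.589    0.05904
  Change      -3.143      9.429
  Equil        4.446      9.488
  solve Keq expr → x = 3.143; check Q = 192.1
Then change container volume by factor 0.5 (V_new/V_old).
Step 2:
                   G          D
  Initial      8.892      18.98
  Change       2.055     -6.164
  Equil        10.95      12.81
  solve Keq expr → x = -2.055; check Q = 192.1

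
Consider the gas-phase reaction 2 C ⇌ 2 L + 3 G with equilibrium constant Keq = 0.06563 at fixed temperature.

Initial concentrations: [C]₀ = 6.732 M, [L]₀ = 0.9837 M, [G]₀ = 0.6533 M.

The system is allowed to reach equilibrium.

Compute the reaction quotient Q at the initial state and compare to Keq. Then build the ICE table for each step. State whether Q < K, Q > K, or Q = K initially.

Q₀ = 0.005954 vs Keq = 0.06563 ⇒ Q<K, forward
Step 1:
                  C         L         G
  init        6.732    0.9837    0.6533
  Δ          -0.335     0.335    0.5026
  eq          6.397     1.319     1.156
  solve Keq expr → x = 0.1675; check Q = 0.06563

Q₀ = 0.005954; Q < K (proceeds forward)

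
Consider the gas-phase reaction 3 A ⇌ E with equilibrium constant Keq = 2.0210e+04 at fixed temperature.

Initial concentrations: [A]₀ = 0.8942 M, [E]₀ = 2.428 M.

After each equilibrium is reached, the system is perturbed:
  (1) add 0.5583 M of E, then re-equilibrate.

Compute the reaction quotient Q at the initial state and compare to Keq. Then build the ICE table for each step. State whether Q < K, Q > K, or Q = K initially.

Q₀ = 3.396; Q < K (proceeds forward)

Q₀ = 3.396 vs Keq = 2.0210e+04 ⇒ Q<K, forward
Step 1:
                    A           E
  I            0.8942       2.428
  C            -0.843       0.281
  E           0.05118       2.709
  solve Keq expr → x = 0.281; check Q = 2.0210e+04
Then add 0.5583 M of E.
Step 2:
                    A           E
  I           0.05118       3.267
  C          0.003292   -0.001097
  E           0.05447       3.266
  solve Keq expr → x = -0.001097; check Q = 2.0210e+04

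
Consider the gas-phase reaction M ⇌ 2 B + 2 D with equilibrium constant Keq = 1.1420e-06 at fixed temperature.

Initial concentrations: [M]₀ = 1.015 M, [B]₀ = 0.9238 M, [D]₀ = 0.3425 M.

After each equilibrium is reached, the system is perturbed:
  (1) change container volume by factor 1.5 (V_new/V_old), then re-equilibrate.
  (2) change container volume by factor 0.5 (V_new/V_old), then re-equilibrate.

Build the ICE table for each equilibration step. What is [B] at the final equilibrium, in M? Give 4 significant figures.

Q₀ = 0.09863 vs Keq = 1.1420e-06 ⇒ Q>K, reverse
Step 1:
                   M          B          D
  init         1.015     0.9238     0.3425
  Δ           0.1703    -0.3405    -0.3405
  eq           1.185     0.5833   0.001995
  solve Keq expr → x = -0.1703; check Q = 1.1420e-06
Then change container volume by factor 1.5 (V_new/V_old).
Step 2:
                   M          B          D
  init        0.7902     0.3889    0.00133
  Δ       -5.5268e-04   0.001105   0.001105
  eq          0.7896       0.39   0.002435
  solve Keq expr → x = 5.5268e-04; check Q = 1.1420e-06
Then change container volume by factor 0.5 (V_new/V_old).
Step 3:
                   M          B          D
  init         1.579     0.7799    0.00487
  Δ          0.00157   -0.00314   -0.00314
  eq           1.581     0.7768    0.00173
  solve Keq expr → x = -0.00157; check Q = 1.1420e-06

[B]_eq = 0.7768 M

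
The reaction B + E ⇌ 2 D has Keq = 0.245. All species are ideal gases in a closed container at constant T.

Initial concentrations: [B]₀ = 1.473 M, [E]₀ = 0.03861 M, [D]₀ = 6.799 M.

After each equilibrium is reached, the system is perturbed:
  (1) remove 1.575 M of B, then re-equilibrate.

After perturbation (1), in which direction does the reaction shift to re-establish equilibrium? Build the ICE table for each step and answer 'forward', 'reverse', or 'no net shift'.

Direction: reverse

Q₀ = 812.8 vs Keq = 0.245 ⇒ Q>K, reverse
Step 1:
                   B          E          D
  init         1.473    0.03861      6.799
  Δ            2.591      2.591     -5.181
  eq           4.064      2.629      1.618
  solve Keq expr → x = -2.591; check Q = 0.245
Then remove 1.575 M of B.
Step 2:
                   B          E          D
  init         2.489      2.629      1.618
  Δ            0.141      0.141     -0.282
  eq            2.63       2.77      1.336
  solve Keq expr → x = -0.141; check Q = 0.245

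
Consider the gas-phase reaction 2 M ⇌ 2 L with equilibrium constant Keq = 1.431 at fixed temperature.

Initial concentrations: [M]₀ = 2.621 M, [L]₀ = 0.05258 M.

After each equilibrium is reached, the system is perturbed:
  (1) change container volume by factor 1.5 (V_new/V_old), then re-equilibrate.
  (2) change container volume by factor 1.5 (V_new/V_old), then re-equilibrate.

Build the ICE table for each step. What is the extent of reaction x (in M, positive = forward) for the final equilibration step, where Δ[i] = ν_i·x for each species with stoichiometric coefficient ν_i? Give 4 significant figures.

Q₀ = 4.0245e-04 vs Keq = 1.431 ⇒ Q<K, forward
Step 1:
                   M          L
  Initial      2.621    0.05258
  Change      -1.404      1.404
  Equil        1.217      1.456
  solve Keq expr → x = 0.7018; check Q = 1.431
Then change container volume by factor 1.5 (V_new/V_old).
Step 2:
                   M          L
  Initial     0.8116     0.9708
  Change           0          0
  Equil       0.8116     0.9708
  solve Keq expr → x = 0; check Q = 1.431
Then change container volume by factor 1.5 (V_new/V_old).
Step 3:
                   M          L
  Initial      0.541     0.6472
  Change           0          0
  Equil        0.541     0.6472
  solve Keq expr → x = 0; check Q = 1.431

x = 0 M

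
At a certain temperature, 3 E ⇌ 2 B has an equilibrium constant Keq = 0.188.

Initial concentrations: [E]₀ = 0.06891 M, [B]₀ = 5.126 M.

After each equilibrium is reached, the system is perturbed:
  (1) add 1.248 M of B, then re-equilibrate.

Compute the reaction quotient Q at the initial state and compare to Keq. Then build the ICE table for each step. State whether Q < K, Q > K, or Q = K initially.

Q₀ = 8.0299e+04 vs Keq = 0.188 ⇒ Q>K, reverse
Step 1:
                    E           B
  init        0.06891       5.126
  Δ             3.431      -2.287
  eq              3.5       2.839
  solve Keq expr → x = -1.144; check Q = 0.188
Then add 1.248 M of B.
Step 2:
                    E           B
  init            3.5       4.087
  Δ             0.644     -0.4294
  eq            4.144       3.657
  solve Keq expr → x = -0.2147; check Q = 0.188

Q₀ = 8.0299e+04; Q > K (proceeds reverse)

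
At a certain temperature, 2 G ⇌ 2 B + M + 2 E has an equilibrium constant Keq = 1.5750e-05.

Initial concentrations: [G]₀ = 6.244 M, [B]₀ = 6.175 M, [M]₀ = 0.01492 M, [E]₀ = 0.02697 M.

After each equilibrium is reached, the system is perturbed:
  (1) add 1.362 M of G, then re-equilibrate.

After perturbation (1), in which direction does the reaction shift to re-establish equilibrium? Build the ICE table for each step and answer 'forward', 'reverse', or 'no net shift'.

Q₀ = 1.0614e-05 vs Keq = 1.5750e-05 ⇒ Q<K, forward
Step 1:
                   G          B          M          E
  init         6.244      6.175    0.01492    0.02697
  Δ        -0.003892   0.003892   0.001946   0.003892
  eq            6.24      6.179    0.01687    0.03086
  solve Keq expr → x = 0.001946; check Q = 1.5750e-05
Then add 1.362 M of G.
Step 2:
                   G          B          M          E
  init         7.602      6.179    0.01687    0.03086
  Δ        -0.004437   0.004437   0.002219   0.004437
  eq           7.598      6.183    0.01908     0.0353
  solve Keq expr → x = 0.002219; check Q = 1.5750e-05

Direction: forward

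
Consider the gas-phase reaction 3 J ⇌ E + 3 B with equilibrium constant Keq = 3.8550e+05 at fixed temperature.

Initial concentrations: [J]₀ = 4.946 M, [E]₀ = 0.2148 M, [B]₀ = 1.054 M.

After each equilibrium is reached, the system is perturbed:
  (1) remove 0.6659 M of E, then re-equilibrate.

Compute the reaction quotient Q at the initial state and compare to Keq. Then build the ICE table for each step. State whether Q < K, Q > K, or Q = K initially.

Q₀ = 0.002079 vs Keq = 3.8550e+05 ⇒ Q<K, forward
Step 1:
                  J         E         B
  init        4.946    0.2148     1.054
  Δ          -4.847     1.616     4.847
  eq        0.09918      1.83     5.901
  solve Keq expr → x = 1.616; check Q = 3.8550e+05
Then remove 0.6659 M of E.
Step 2:
                  J         E         B
  init      0.09918     1.165     5.901
  Δ        -0.01357  0.004524   0.01357
  eq        0.08561     1.169     5.914
  solve Keq expr → x = 0.004524; check Q = 3.8550e+05

Q₀ = 0.002079; Q < K (proceeds forward)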